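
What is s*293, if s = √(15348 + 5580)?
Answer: 2344*√327 ≈ 42387.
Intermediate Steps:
s = 8*√327 (s = √20928 = 8*√327 ≈ 144.67)
s*293 = (8*√327)*293 = 2344*√327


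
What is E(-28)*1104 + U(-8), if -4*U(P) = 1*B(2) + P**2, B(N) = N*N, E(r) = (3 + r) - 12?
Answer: -40865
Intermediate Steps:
E(r) = -9 + r
B(N) = N**2
U(P) = -1 - P**2/4 (U(P) = -(1*2**2 + P**2)/4 = -(1*4 + P**2)/4 = -(4 + P**2)/4 = -1 - P**2/4)
E(-28)*1104 + U(-8) = (-9 - 28)*1104 + (-1 - 1/4*(-8)**2) = -37*1104 + (-1 - 1/4*64) = -40848 + (-1 - 16) = -40848 - 17 = -40865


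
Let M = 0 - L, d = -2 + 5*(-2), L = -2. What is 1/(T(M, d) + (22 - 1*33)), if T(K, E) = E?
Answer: -1/23 ≈ -0.043478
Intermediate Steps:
d = -12 (d = -2 - 10 = -12)
M = 2 (M = 0 - 1*(-2) = 0 + 2 = 2)
1/(T(M, d) + (22 - 1*33)) = 1/(-12 + (22 - 1*33)) = 1/(-12 + (22 - 33)) = 1/(-12 - 11) = 1/(-23) = -1/23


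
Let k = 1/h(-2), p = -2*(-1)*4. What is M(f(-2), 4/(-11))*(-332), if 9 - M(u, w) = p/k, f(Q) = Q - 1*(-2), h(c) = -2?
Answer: -8300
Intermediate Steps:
f(Q) = 2 + Q (f(Q) = Q + 2 = 2 + Q)
p = 8 (p = 2*4 = 8)
k = -½ (k = 1/(-2) = -½ ≈ -0.50000)
M(u, w) = 25 (M(u, w) = 9 - 8/(-½) = 9 - 8*(-2) = 9 - 1*(-16) = 9 + 16 = 25)
M(f(-2), 4/(-11))*(-332) = 25*(-332) = -8300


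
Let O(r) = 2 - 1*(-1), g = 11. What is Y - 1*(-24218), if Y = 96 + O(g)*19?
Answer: 24371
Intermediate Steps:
O(r) = 3 (O(r) = 2 + 1 = 3)
Y = 153 (Y = 96 + 3*19 = 96 + 57 = 153)
Y - 1*(-24218) = 153 - 1*(-24218) = 153 + 24218 = 24371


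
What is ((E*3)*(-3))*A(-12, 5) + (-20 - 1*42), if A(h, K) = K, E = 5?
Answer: -287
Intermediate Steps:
((E*3)*(-3))*A(-12, 5) + (-20 - 1*42) = ((5*3)*(-3))*5 + (-20 - 1*42) = (15*(-3))*5 + (-20 - 42) = -45*5 - 62 = -225 - 62 = -287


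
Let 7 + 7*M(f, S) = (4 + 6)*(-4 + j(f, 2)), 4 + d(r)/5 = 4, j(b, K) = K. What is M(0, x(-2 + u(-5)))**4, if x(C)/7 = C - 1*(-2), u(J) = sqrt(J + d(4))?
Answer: 531441/2401 ≈ 221.34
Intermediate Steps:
d(r) = 0 (d(r) = -20 + 5*4 = -20 + 20 = 0)
u(J) = sqrt(J) (u(J) = sqrt(J + 0) = sqrt(J))
x(C) = 14 + 7*C (x(C) = 7*(C - 1*(-2)) = 7*(C + 2) = 7*(2 + C) = 14 + 7*C)
M(f, S) = -27/7 (M(f, S) = -1 + ((4 + 6)*(-4 + 2))/7 = -1 + (10*(-2))/7 = -1 + (1/7)*(-20) = -1 - 20/7 = -27/7)
M(0, x(-2 + u(-5)))**4 = (-27/7)**4 = 531441/2401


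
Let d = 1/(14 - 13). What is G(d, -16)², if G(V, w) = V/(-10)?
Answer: 1/100 ≈ 0.010000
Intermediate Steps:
d = 1 (d = 1/1 = 1)
G(V, w) = -V/10 (G(V, w) = V*(-⅒) = -V/10)
G(d, -16)² = (-⅒*1)² = (-⅒)² = 1/100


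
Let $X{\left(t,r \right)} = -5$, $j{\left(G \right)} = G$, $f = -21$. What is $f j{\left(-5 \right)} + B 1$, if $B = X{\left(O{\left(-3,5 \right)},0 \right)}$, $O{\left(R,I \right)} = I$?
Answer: $100$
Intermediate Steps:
$B = -5$
$f j{\left(-5 \right)} + B 1 = \left(-21\right) \left(-5\right) - 5 = 105 - 5 = 100$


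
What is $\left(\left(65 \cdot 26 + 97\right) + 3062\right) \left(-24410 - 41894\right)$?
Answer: $-321508096$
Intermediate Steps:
$\left(\left(65 \cdot 26 + 97\right) + 3062\right) \left(-24410 - 41894\right) = \left(\left(1690 + 97\right) + 3062\right) \left(-66304\right) = \left(1787 + 3062\right) \left(-66304\right) = 4849 \left(-66304\right) = -321508096$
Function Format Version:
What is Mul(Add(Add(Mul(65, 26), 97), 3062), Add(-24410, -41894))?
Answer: -321508096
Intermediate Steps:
Mul(Add(Add(Mul(65, 26), 97), 3062), Add(-24410, -41894)) = Mul(Add(Add(1690, 97), 3062), -66304) = Mul(Add(1787, 3062), -66304) = Mul(4849, -66304) = -321508096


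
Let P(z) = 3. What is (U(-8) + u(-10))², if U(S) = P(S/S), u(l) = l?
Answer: 49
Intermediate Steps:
U(S) = 3
(U(-8) + u(-10))² = (3 - 10)² = (-7)² = 49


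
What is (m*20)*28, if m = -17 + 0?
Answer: -9520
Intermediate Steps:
m = -17
(m*20)*28 = -17*20*28 = -340*28 = -9520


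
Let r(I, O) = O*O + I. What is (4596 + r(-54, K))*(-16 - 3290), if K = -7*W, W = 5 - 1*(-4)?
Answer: -28137366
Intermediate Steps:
W = 9 (W = 5 + 4 = 9)
K = -63 (K = -7*9 = -63)
r(I, O) = I + O² (r(I, O) = O² + I = I + O²)
(4596 + r(-54, K))*(-16 - 3290) = (4596 + (-54 + (-63)²))*(-16 - 3290) = (4596 + (-54 + 3969))*(-3306) = (4596 + 3915)*(-3306) = 8511*(-3306) = -28137366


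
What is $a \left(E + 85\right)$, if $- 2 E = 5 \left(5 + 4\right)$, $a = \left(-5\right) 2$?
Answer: $-625$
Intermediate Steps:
$a = -10$
$E = - \frac{45}{2}$ ($E = - \frac{5 \left(5 + 4\right)}{2} = - \frac{5 \cdot 9}{2} = \left(- \frac{1}{2}\right) 45 = - \frac{45}{2} \approx -22.5$)
$a \left(E + 85\right) = - 10 \left(- \frac{45}{2} + 85\right) = \left(-10\right) \frac{125}{2} = -625$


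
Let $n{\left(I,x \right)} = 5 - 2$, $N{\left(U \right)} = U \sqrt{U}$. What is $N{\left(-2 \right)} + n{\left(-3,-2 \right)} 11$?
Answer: $33 - 2 i \sqrt{2} \approx 33.0 - 2.8284 i$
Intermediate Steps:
$N{\left(U \right)} = U^{\frac{3}{2}}$
$n{\left(I,x \right)} = 3$
$N{\left(-2 \right)} + n{\left(-3,-2 \right)} 11 = \left(-2\right)^{\frac{3}{2}} + 3 \cdot 11 = - 2 i \sqrt{2} + 33 = 33 - 2 i \sqrt{2}$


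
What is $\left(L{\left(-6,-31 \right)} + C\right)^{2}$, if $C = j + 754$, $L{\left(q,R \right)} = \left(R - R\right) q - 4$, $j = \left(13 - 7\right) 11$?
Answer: $665856$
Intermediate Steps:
$j = 66$ ($j = 6 \cdot 11 = 66$)
$L{\left(q,R \right)} = -4$ ($L{\left(q,R \right)} = 0 q - 4 = 0 - 4 = -4$)
$C = 820$ ($C = 66 + 754 = 820$)
$\left(L{\left(-6,-31 \right)} + C\right)^{2} = \left(-4 + 820\right)^{2} = 816^{2} = 665856$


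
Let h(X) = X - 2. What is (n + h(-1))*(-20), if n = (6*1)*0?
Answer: 60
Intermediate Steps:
n = 0 (n = 6*0 = 0)
h(X) = -2 + X
(n + h(-1))*(-20) = (0 + (-2 - 1))*(-20) = (0 - 3)*(-20) = -3*(-20) = 60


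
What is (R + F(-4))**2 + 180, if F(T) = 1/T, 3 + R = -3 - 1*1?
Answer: 3721/16 ≈ 232.56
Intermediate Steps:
R = -7 (R = -3 + (-3 - 1*1) = -3 + (-3 - 1) = -3 - 4 = -7)
F(T) = 1/T
(R + F(-4))**2 + 180 = (-7 + 1/(-4))**2 + 180 = (-7 - 1/4)**2 + 180 = (-29/4)**2 + 180 = 841/16 + 180 = 3721/16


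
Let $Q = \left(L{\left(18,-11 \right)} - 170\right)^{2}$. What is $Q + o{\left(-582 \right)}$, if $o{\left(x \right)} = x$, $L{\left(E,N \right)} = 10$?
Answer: $25018$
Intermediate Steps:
$Q = 25600$ ($Q = \left(10 - 170\right)^{2} = \left(-160\right)^{2} = 25600$)
$Q + o{\left(-582 \right)} = 25600 - 582 = 25018$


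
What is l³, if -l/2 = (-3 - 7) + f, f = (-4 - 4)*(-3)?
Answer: -21952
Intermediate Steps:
f = 24 (f = -8*(-3) = 24)
l = -28 (l = -2*((-3 - 7) + 24) = -2*(-10 + 24) = -2*14 = -28)
l³ = (-28)³ = -21952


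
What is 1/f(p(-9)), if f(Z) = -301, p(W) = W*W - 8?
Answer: -1/301 ≈ -0.0033223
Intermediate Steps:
p(W) = -8 + W**2 (p(W) = W**2 - 8 = -8 + W**2)
1/f(p(-9)) = 1/(-301) = -1/301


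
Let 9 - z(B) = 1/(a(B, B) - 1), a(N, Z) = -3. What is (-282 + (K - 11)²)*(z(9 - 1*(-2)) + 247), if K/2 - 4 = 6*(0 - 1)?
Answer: -58425/4 ≈ -14606.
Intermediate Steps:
K = -4 (K = 8 + 2*(6*(0 - 1)) = 8 + 2*(6*(-1)) = 8 + 2*(-6) = 8 - 12 = -4)
z(B) = 37/4 (z(B) = 9 - 1/(-3 - 1) = 9 - 1/(-4) = 9 - 1*(-¼) = 9 + ¼ = 37/4)
(-282 + (K - 11)²)*(z(9 - 1*(-2)) + 247) = (-282 + (-4 - 11)²)*(37/4 + 247) = (-282 + (-15)²)*(1025/4) = (-282 + 225)*(1025/4) = -57*1025/4 = -58425/4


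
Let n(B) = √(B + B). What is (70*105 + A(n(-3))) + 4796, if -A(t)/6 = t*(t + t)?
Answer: 12218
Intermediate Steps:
n(B) = √2*√B (n(B) = √(2*B) = √2*√B)
A(t) = -12*t² (A(t) = -6*t*(t + t) = -6*t*2*t = -12*t²)
(70*105 + A(n(-3))) + 4796 = (70*105 - 12*(√2*√(-3))²) + 4796 = (7350 - 12*(√2*(I*√3))²) + 4796 = (7350 - 12*(I*√6)²) + 4796 = (7350 - 12*(-6)) + 4796 = (7350 + 72) + 4796 = 7422 + 4796 = 12218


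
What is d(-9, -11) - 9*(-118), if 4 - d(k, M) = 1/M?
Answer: 11727/11 ≈ 1066.1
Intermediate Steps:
d(k, M) = 4 - 1/M
d(-9, -11) - 9*(-118) = (4 - 1/(-11)) - 9*(-118) = (4 - 1*(-1/11)) + 1062 = (4 + 1/11) + 1062 = 45/11 + 1062 = 11727/11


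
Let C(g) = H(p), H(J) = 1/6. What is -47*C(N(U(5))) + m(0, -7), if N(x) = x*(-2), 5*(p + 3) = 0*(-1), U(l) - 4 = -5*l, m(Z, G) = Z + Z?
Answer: -47/6 ≈ -7.8333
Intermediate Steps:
m(Z, G) = 2*Z
U(l) = 4 - 5*l
p = -3 (p = -3 + (0*(-1))/5 = -3 + (⅕)*0 = -3 + 0 = -3)
N(x) = -2*x
H(J) = ⅙
C(g) = ⅙
-47*C(N(U(5))) + m(0, -7) = -47*⅙ + 2*0 = -47/6 + 0 = -47/6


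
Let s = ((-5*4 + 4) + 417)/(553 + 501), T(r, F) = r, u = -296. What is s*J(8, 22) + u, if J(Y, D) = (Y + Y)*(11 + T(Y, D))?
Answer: -95040/527 ≈ -180.34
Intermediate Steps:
J(Y, D) = 2*Y*(11 + Y) (J(Y, D) = (Y + Y)*(11 + Y) = (2*Y)*(11 + Y) = 2*Y*(11 + Y))
s = 401/1054 (s = ((-20 + 4) + 417)/1054 = (-16 + 417)*(1/1054) = 401*(1/1054) = 401/1054 ≈ 0.38046)
s*J(8, 22) + u = 401*(2*8*(11 + 8))/1054 - 296 = 401*(2*8*19)/1054 - 296 = (401/1054)*304 - 296 = 60952/527 - 296 = -95040/527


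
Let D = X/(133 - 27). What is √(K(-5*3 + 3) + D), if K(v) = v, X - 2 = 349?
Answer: I*√97626/106 ≈ 2.9477*I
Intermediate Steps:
X = 351 (X = 2 + 349 = 351)
D = 351/106 (D = 351/(133 - 27) = 351/106 ≈ 3.3113)
√(K(-5*3 + 3) + D) = √((-5*3 + 3) + 351/106) = √((-15 + 3) + 351/106) = √(-12 + 351/106) = √(-921/106) = I*√97626/106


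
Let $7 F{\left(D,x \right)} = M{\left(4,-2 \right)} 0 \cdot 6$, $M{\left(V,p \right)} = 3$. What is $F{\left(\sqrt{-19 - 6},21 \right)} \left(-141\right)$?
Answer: $0$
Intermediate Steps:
$F{\left(D,x \right)} = 0$ ($F{\left(D,x \right)} = \frac{3 \cdot 0 \cdot 6}{7} = \frac{0 \cdot 6}{7} = \frac{1}{7} \cdot 0 = 0$)
$F{\left(\sqrt{-19 - 6},21 \right)} \left(-141\right) = 0 \left(-141\right) = 0$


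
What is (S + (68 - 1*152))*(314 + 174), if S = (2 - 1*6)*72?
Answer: -181536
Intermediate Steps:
S = -288 (S = (2 - 6)*72 = -4*72 = -288)
(S + (68 - 1*152))*(314 + 174) = (-288 + (68 - 1*152))*(314 + 174) = (-288 + (68 - 152))*488 = (-288 - 84)*488 = -372*488 = -181536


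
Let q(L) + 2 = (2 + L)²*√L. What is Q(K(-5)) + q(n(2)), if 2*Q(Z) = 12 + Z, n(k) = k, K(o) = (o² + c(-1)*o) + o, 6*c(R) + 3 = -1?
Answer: 47/3 + 16*√2 ≈ 38.294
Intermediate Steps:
c(R) = -⅔ (c(R) = -½ + (⅙)*(-1) = -½ - ⅙ = -⅔)
K(o) = o² + o/3 (K(o) = (o² - 2*o/3) + o = o² + o/3)
q(L) = -2 + √L*(2 + L)² (q(L) = -2 + (2 + L)²*√L = -2 + √L*(2 + L)²)
Q(Z) = 6 + Z/2 (Q(Z) = (12 + Z)/2 = 6 + Z/2)
Q(K(-5)) + q(n(2)) = (6 + (-5*(⅓ - 5))/2) + (-2 + √2*(2 + 2)²) = (6 + (-5*(-14/3))/2) + (-2 + √2*4²) = (6 + (½)*(70/3)) + (-2 + √2*16) = (6 + 35/3) + (-2 + 16*√2) = 53/3 + (-2 + 16*√2) = 47/3 + 16*√2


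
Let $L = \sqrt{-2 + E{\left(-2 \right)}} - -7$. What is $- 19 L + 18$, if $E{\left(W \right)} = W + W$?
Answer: $-115 - 19 i \sqrt{6} \approx -115.0 - 46.54 i$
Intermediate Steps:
$E{\left(W \right)} = 2 W$
$L = 7 + i \sqrt{6}$ ($L = \sqrt{-2 + 2 \left(-2\right)} - -7 = \sqrt{-2 - 4} + 7 = \sqrt{-6} + 7 = i \sqrt{6} + 7 = 7 + i \sqrt{6} \approx 7.0 + 2.4495 i$)
$- 19 L + 18 = - 19 \left(7 + i \sqrt{6}\right) + 18 = \left(-133 - 19 i \sqrt{6}\right) + 18 = -115 - 19 i \sqrt{6}$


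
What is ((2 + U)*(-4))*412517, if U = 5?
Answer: -11550476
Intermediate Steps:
((2 + U)*(-4))*412517 = ((2 + 5)*(-4))*412517 = (7*(-4))*412517 = -28*412517 = -11550476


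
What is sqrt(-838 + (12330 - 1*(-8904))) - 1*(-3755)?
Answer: 3755 + 2*sqrt(5099) ≈ 3897.8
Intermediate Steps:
sqrt(-838 + (12330 - 1*(-8904))) - 1*(-3755) = sqrt(-838 + (12330 + 8904)) + 3755 = sqrt(-838 + 21234) + 3755 = sqrt(20396) + 3755 = 2*sqrt(5099) + 3755 = 3755 + 2*sqrt(5099)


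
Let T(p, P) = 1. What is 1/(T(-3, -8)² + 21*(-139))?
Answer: -1/2918 ≈ -0.00034270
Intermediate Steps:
1/(T(-3, -8)² + 21*(-139)) = 1/(1² + 21*(-139)) = 1/(1 - 2919) = 1/(-2918) = -1/2918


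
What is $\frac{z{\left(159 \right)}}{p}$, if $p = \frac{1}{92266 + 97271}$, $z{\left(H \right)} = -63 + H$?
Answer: $18195552$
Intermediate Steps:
$p = \frac{1}{189537} \approx 5.276 \cdot 10^{-6}$
$\frac{z{\left(159 \right)}}{p} = \left(-63 + 159\right) \frac{1}{\frac{1}{189537}} = 96 \cdot 189537 = 18195552$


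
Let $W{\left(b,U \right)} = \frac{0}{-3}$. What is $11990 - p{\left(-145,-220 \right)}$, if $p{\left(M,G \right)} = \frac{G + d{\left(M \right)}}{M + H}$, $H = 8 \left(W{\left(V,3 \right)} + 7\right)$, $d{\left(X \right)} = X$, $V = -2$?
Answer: $\frac{1066745}{89} \approx 11986.0$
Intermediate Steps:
$W{\left(b,U \right)} = 0$ ($W{\left(b,U \right)} = 0 \left(- \frac{1}{3}\right) = 0$)
$H = 56$ ($H = 8 \left(0 + 7\right) = 8 \cdot 7 = 56$)
$p{\left(M,G \right)} = \frac{G + M}{56 + M}$ ($p{\left(M,G \right)} = \frac{G + M}{M + 56} = \frac{G + M}{56 + M}$)
$11990 - p{\left(-145,-220 \right)} = 11990 - \frac{-220 - 145}{56 - 145} = 11990 - \frac{1}{-89} \left(-365\right) = 11990 - \left(- \frac{1}{89}\right) \left(-365\right) = 11990 - \frac{365}{89} = \frac{1066745}{89}$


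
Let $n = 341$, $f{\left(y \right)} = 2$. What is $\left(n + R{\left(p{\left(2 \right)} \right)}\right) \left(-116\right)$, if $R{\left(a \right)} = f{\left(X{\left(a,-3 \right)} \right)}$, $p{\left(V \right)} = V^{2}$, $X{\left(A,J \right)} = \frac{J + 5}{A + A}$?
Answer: $-39788$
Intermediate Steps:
$X{\left(A,J \right)} = \frac{5 + J}{2 A}$
$R{\left(a \right)} = 2$
$\left(n + R{\left(p{\left(2 \right)} \right)}\right) \left(-116\right) = \left(341 + 2\right) \left(-116\right) = 343 \left(-116\right) = -39788$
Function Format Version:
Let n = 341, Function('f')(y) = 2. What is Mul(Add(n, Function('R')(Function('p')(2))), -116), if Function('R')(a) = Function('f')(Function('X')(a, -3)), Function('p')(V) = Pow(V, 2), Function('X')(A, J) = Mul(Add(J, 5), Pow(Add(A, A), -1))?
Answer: -39788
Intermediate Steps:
Function('X')(A, J) = Mul(Rational(1, 2), Pow(A, -1), Add(5, J)) (Function('X')(A, J) = Mul(Add(5, J), Pow(Mul(2, A), -1)) = Mul(Add(5, J), Mul(Rational(1, 2), Pow(A, -1))) = Mul(Rational(1, 2), Pow(A, -1), Add(5, J)))
Function('R')(a) = 2
Mul(Add(n, Function('R')(Function('p')(2))), -116) = Mul(Add(341, 2), -116) = Mul(343, -116) = -39788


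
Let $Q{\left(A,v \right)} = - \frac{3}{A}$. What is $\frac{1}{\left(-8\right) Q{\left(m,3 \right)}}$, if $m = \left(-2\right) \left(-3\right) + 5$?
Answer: $\frac{11}{24} \approx 0.45833$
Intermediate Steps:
$m = 11$ ($m = 6 + 5 = 11$)
$\frac{1}{\left(-8\right) Q{\left(m,3 \right)}} = \frac{1}{\left(-8\right) \left(- \frac{3}{11}\right)} = \frac{1}{\frac{24}{11}} = \frac{11}{24}$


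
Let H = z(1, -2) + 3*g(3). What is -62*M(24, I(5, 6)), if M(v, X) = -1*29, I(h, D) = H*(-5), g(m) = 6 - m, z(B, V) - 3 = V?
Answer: 1798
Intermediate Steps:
z(B, V) = 3 + V
H = 10 (H = (3 - 2) + 3*(6 - 1*3) = 1 + 3*(6 - 3) = 1 + 3*3 = 1 + 9 = 10)
I(h, D) = -50 (I(h, D) = 10*(-5) = -50)
M(v, X) = -29
-62*M(24, I(5, 6)) = -62*(-29) = 1798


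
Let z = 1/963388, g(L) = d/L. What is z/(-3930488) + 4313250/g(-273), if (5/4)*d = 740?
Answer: -278673070293959386537/140103644013728 ≈ -1.9891e+6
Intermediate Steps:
d = 592 (d = (⅘)*740 = 592)
g(L) = 592/L
z = 1/963388 ≈ 1.0380e-6
z/(-3930488) + 4313250/g(-273) = (1/963388)/(-3930488) + 4313250/((592/(-273))) = (1/963388)*(-1/3930488) + 4313250/((592*(-1/273))) = -1/3786584973344 + 4313250/(-592/273) = -1/3786584973344 + 4313250*(-273/592) = -1/3786584973344 - 588758625/296 = -278673070293959386537/140103644013728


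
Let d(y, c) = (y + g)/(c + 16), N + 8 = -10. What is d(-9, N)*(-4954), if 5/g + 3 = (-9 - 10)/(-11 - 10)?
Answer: -1240977/44 ≈ -28204.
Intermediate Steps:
N = -18 (N = -8 - 10 = -18)
g = -105/44 (g = 5/(-3 + (-9 - 10)/(-11 - 10)) = 5/(-3 - 19/(-21)) = 5/(-3 - 19*(-1/21)) = 5/(-3 + 19/21) = 5/(-44/21) = 5*(-21/44) = -105/44 ≈ -2.3864)
d(y, c) = (-105/44 + y)/(16 + c) (d(y, c) = (y - 105/44)/(c + 16) = (-105/44 + y)/(16 + c))
d(-9, N)*(-4954) = ((-105/44 - 9)/(16 - 18))*(-4954) = (-501/44/(-2))*(-4954) = -½*(-501/44)*(-4954) = (501/88)*(-4954) = -1240977/44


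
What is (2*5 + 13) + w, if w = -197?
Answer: -174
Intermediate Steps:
(2*5 + 13) + w = (2*5 + 13) - 197 = (10 + 13) - 197 = 23 - 197 = -174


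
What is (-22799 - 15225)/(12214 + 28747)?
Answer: -38024/40961 ≈ -0.92830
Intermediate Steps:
(-22799 - 15225)/(12214 + 28747) = -38024/40961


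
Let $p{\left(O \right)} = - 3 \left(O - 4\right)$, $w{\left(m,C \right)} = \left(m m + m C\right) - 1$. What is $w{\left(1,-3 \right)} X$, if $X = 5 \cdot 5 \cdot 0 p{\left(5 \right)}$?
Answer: $0$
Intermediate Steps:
$w{\left(m,C \right)} = -1 + m^{2} + C m$ ($w{\left(m,C \right)} = \left(m^{2} + C m\right) - 1 = -1 + m^{2} + C m$)
$p{\left(O \right)} = 12 - 3 O$ ($p{\left(O \right)} = - 3 \left(-4 + O\right) = 12 - 3 O$)
$X = 0$ ($X = 5 \cdot 5 \cdot 0 \left(12 - 15\right) = 25 \cdot 0 \left(12 - 15\right) = 0 \left(-3\right) = 0$)
$w{\left(1,-3 \right)} X = \left(-1 + 1^{2} - 3\right) 0 = \left(-1 + 1 - 3\right) 0 = \left(-3\right) 0 = 0$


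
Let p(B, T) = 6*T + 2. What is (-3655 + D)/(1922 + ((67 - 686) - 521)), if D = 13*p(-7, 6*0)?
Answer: -3629/782 ≈ -4.6407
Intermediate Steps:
p(B, T) = 2 + 6*T
D = 26 (D = 13*(2 + 6*(6*0)) = 13*(2 + 6*0) = 13*(2 + 0) = 13*2 = 26)
(-3655 + D)/(1922 + ((67 - 686) - 521)) = (-3655 + 26)/(1922 + ((67 - 686) - 521)) = -3629/(1922 + (-619 - 521)) = -3629/(1922 - 1140) = -3629/782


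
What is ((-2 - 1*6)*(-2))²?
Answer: 256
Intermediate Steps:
((-2 - 1*6)*(-2))² = ((-2 - 6)*(-2))² = (-8*(-2))² = 16² = 256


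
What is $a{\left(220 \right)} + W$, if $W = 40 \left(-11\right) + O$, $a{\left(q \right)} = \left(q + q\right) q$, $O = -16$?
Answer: $96344$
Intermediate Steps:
$a{\left(q \right)} = 2 q^{2}$ ($a{\left(q \right)} = 2 q q = 2 q^{2}$)
$W = -456$ ($W = 40 \left(-11\right) - 16 = -440 - 16 = -456$)
$a{\left(220 \right)} + W = 2 \cdot 220^{2} - 456 = 2 \cdot 48400 - 456 = 96800 - 456 = 96344$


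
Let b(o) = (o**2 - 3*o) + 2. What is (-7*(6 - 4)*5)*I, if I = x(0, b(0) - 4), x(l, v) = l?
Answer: 0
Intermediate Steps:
b(o) = 2 + o**2 - 3*o
I = 0
(-7*(6 - 4)*5)*I = -7*(6 - 4)*5*0 = -14*5*0 = -7*10*0 = -70*0 = 0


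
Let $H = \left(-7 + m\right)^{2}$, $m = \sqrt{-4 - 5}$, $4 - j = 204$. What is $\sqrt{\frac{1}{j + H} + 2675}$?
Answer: $\frac{\sqrt{500751212140 + 287322 i}}{13682} \approx 51.72 + 1.4838 \cdot 10^{-5} i$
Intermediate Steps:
$j = -200$ ($j = 4 - 204 = -200$)
$m = 3 i$ ($m = \sqrt{-9} = 3 i \approx 3.0 i$)
$H = \left(-7 + 3 i\right)^{2} \approx 40.0 - 42.0 i$
$\sqrt{\frac{1}{j + H} + 2675} = \sqrt{\frac{1}{-200 + \left(40 - 42 i\right)} + 2675} = \sqrt{\frac{1}{-160 - 42 i} + 2675} = \sqrt{\frac{-160 + 42 i}{27364} + 2675} = \sqrt{2675 + \frac{-160 + 42 i}{27364}}$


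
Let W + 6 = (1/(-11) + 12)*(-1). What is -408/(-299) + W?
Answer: -54415/3289 ≈ -16.545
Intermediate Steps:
W = -197/11 (W = -6 + (1/(-11) + 12)*(-1) = -6 + (-1/11 + 12)*(-1) = -6 + (131/11)*(-1) = -6 - 131/11 = -197/11 ≈ -17.909)
-408/(-299) + W = -408/(-299) - 197/11 = -408*(-1/299) - 197/11 = 408/299 - 197/11 = -54415/3289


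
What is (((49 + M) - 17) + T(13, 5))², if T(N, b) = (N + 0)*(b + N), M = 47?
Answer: 97969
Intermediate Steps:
T(N, b) = N*(N + b)
(((49 + M) - 17) + T(13, 5))² = (((49 + 47) - 17) + 13*(13 + 5))² = ((96 - 17) + 13*18)² = (79 + 234)² = 313² = 97969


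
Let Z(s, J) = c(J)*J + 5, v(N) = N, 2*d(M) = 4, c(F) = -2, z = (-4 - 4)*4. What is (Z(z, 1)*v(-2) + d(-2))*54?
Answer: -216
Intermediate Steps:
z = -32 (z = -8*4 = -32)
d(M) = 2 (d(M) = (½)*4 = 2)
Z(s, J) = 5 - 2*J (Z(s, J) = -2*J + 5 = 5 - 2*J)
(Z(z, 1)*v(-2) + d(-2))*54 = ((5 - 2*1)*(-2) + 2)*54 = ((5 - 2)*(-2) + 2)*54 = (3*(-2) + 2)*54 = (-6 + 2)*54 = -4*54 = -216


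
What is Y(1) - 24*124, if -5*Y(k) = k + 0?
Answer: -14881/5 ≈ -2976.2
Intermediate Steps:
Y(k) = -k/5 (Y(k) = -(k + 0)/5 = -k/5)
Y(1) - 24*124 = -1/5*1 - 24*124 = -1/5 - 2976 = -14881/5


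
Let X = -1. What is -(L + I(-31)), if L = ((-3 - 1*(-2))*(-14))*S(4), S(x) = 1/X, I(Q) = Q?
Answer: 45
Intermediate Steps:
S(x) = -1 (S(x) = 1/(-1) = -1)
L = -14 (L = ((-3 - 1*(-2))*(-14))*(-1) = ((-3 + 2)*(-14))*(-1) = -1*(-14)*(-1) = 14*(-1) = -14)
-(L + I(-31)) = -(-14 - 31) = -1*(-45) = 45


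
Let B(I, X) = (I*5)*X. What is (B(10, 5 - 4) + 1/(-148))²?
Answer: 54745201/21904 ≈ 2499.3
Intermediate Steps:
B(I, X) = 5*I*X (B(I, X) = (5*I)*X = 5*I*X)
(B(10, 5 - 4) + 1/(-148))² = (5*10*(5 - 4) + 1/(-148))² = (5*10*1 - 1/148)² = (50 - 1/148)² = (7399/148)² = 54745201/21904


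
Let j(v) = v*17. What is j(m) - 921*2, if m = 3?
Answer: -1791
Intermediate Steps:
j(v) = 17*v
j(m) - 921*2 = 17*3 - 921*2 = 51 - 1*1842 = 51 - 1842 = -1791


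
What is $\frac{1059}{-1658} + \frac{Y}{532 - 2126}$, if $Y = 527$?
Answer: $- \frac{640453}{660713} \approx -0.96934$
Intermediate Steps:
$\frac{1059}{-1658} + \frac{Y}{532 - 2126} = \frac{1059}{-1658} + \frac{527}{532 - 2126} = 1059 \left(- \frac{1}{1658}\right) + \frac{527}{-1594} = - \frac{1059}{1658} + 527 \left(- \frac{1}{1594}\right) = - \frac{1059}{1658} - \frac{527}{1594} = - \frac{640453}{660713}$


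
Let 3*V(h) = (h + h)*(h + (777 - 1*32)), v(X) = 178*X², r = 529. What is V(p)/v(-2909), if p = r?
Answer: 673946/2259429027 ≈ 0.00029828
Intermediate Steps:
p = 529
V(h) = 2*h*(745 + h)/3 (V(h) = ((h + h)*(h + (777 - 1*32)))/3 = ((2*h)*(h + (777 - 32)))/3 = ((2*h)*(h + 745))/3 = ((2*h)*(745 + h))/3 = (2*h*(745 + h))/3 = 2*h*(745 + h)/3)
V(p)/v(-2909) = ((⅔)*529*(745 + 529))/((178*(-2909)²)) = ((⅔)*529*1274)/((178*8462281)) = (1347892/3)/1506286018 = (1347892/3)*(1/1506286018) = 673946/2259429027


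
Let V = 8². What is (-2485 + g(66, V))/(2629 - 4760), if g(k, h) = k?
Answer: 2419/2131 ≈ 1.1351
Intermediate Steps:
V = 64
(-2485 + g(66, V))/(2629 - 4760) = (-2485 + 66)/(2629 - 4760) = -2419/(-2131) = -2419*(-1/2131) = 2419/2131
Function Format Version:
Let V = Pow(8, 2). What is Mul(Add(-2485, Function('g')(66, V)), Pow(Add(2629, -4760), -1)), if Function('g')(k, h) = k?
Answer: Rational(2419, 2131) ≈ 1.1351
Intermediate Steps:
V = 64
Mul(Add(-2485, Function('g')(66, V)), Pow(Add(2629, -4760), -1)) = Mul(Add(-2485, 66), Pow(Add(2629, -4760), -1)) = Mul(-2419, Pow(-2131, -1)) = Mul(-2419, Rational(-1, 2131)) = Rational(2419, 2131)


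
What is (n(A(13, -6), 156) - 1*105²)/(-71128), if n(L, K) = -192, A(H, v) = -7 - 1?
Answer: 11217/71128 ≈ 0.15770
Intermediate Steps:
A(H, v) = -8
(n(A(13, -6), 156) - 1*105²)/(-71128) = (-192 - 1*105²)/(-71128) = (-192 - 1*11025)*(-1/71128) = (-192 - 11025)*(-1/71128) = -11217*(-1/71128) = 11217/71128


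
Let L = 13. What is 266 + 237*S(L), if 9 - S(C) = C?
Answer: -682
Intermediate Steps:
S(C) = 9 - C
266 + 237*S(L) = 266 + 237*(9 - 1*13) = 266 + 237*(9 - 13) = 266 + 237*(-4) = 266 - 948 = -682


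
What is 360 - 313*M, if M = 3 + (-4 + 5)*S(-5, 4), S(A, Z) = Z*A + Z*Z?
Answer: 673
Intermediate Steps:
S(A, Z) = Z² + A*Z (S(A, Z) = A*Z + Z² = Z² + A*Z)
M = -1 (M = 3 + (-4 + 5)*(4*(-5 + 4)) = 3 + 1*(4*(-1)) = 3 + 1*(-4) = 3 - 4 = -1)
360 - 313*M = 360 - 313*(-1) = 360 + 313 = 673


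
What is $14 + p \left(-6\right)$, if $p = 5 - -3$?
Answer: $-34$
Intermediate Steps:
$p = 8$ ($p = 5 + 3 = 8$)
$14 + p \left(-6\right) = 14 + 8 \left(-6\right) = 14 - 48 = -34$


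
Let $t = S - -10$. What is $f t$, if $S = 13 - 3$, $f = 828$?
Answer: $16560$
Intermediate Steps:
$S = 10$ ($S = 13 - 3 = 10$)
$t = 20$ ($t = 10 - -10 = 10 + 10 = 20$)
$f t = 828 \cdot 20 = 16560$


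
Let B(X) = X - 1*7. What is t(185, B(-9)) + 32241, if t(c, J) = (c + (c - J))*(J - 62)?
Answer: 2133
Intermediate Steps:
B(X) = -7 + X (B(X) = X - 7 = -7 + X)
t(c, J) = (-62 + J)*(-J + 2*c) (t(c, J) = (-J + 2*c)*(-62 + J) = (-62 + J)*(-J + 2*c))
t(185, B(-9)) + 32241 = (-(-7 - 9)² - 124*185 + 62*(-7 - 9) + 2*(-7 - 9)*185) + 32241 = (-1*(-16)² - 22940 + 62*(-16) + 2*(-16)*185) + 32241 = (-1*256 - 22940 - 992 - 5920) + 32241 = (-256 - 22940 - 992 - 5920) + 32241 = -30108 + 32241 = 2133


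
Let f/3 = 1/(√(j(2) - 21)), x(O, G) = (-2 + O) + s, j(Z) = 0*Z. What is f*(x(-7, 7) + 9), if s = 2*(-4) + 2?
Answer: 6*I*√21/7 ≈ 3.9279*I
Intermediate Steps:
j(Z) = 0
s = -6 (s = -8 + 2 = -6)
x(O, G) = -8 + O (x(O, G) = (-2 + O) - 6 = -8 + O)
f = -I*√21/7 (f = 3/(√(0 - 21)) = 3/(√(-21)) = 3/((I*√21)) = 3*(-I*√21/21) = -I*√21/7 ≈ -0.65465*I)
f*(x(-7, 7) + 9) = (-I*√21/7)*((-8 - 7) + 9) = (-I*√21/7)*(-15 + 9) = -I*√21/7*(-6) = 6*I*√21/7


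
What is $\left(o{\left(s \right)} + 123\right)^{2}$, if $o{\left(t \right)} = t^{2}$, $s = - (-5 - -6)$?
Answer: $15376$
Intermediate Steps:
$s = -1$ ($s = - (-5 + 6) = \left(-1\right) 1 = -1$)
$\left(o{\left(s \right)} + 123\right)^{2} = \left(\left(-1\right)^{2} + 123\right)^{2} = \left(1 + 123\right)^{2} = 124^{2} = 15376$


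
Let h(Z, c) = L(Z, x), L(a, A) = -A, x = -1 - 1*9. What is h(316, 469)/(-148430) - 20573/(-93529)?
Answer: 305271510/1388250947 ≈ 0.21990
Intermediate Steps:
x = -10 (x = -1 - 9 = -10)
h(Z, c) = 10 (h(Z, c) = -1*(-10) = 10)
h(316, 469)/(-148430) - 20573/(-93529) = 10/(-148430) - 20573/(-93529) = 10*(-1/148430) - 20573*(-1/93529) = -1/14843 + 20573/93529 = 305271510/1388250947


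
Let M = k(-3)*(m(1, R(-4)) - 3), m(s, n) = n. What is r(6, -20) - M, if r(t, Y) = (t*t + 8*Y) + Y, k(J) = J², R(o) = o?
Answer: -81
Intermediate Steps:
r(t, Y) = t² + 9*Y (r(t, Y) = (t² + 8*Y) + Y = t² + 9*Y)
M = -63 (M = (-3)²*(-4 - 3) = 9*(-7) = -63)
r(6, -20) - M = (6² + 9*(-20)) - 1*(-63) = (36 - 180) + 63 = -144 + 63 = -81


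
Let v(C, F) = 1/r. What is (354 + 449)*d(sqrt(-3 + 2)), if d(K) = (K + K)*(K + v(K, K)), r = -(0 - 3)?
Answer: -1606 + 1606*I/3 ≈ -1606.0 + 535.33*I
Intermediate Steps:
r = 3 (r = -1*(-3) = 3)
v(C, F) = 1/3
d(K) = 2*K*(1/3 + K) (d(K) = (K + K)*(K + 1/3) = (2*K)*(1/3 + K) = 2*K*(1/3 + K))
(354 + 449)*d(sqrt(-3 + 2)) = (354 + 449)*(2*sqrt(-3 + 2)*(1 + 3*sqrt(-3 + 2))/3) = 803*(2*sqrt(-1)*(1 + 3*sqrt(-1))/3) = 803*(2*I*(1 + 3*I)/3) = 1606*I*(1 + 3*I)/3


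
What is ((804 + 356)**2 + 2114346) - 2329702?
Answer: 1130244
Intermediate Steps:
((804 + 356)**2 + 2114346) - 2329702 = (1160**2 + 2114346) - 2329702 = (1345600 + 2114346) - 2329702 = 3459946 - 2329702 = 1130244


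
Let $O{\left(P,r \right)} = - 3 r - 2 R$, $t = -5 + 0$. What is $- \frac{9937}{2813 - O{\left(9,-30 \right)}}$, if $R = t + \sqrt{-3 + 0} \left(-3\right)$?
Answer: $- \frac{26959081}{7360477} - \frac{59622 i \sqrt{3}}{7360477} \approx -3.6627 - 0.01403 i$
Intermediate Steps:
$t = -5$
$R = -5 - 3 i \sqrt{3}$ ($R = -5 + \sqrt{-3 + 0} \left(-3\right) = -5 + \sqrt{-3} \left(-3\right) = -5 + i \sqrt{3} \left(-3\right) = -5 - 3 i \sqrt{3} \approx -5.0 - 5.1962 i$)
$O{\left(P,r \right)} = 10 - 3 r + 6 i \sqrt{3}$ ($O{\left(P,r \right)} = - 3 r - 2 \left(-5 - 3 i \sqrt{3}\right) = - 3 r + \left(10 + 6 i \sqrt{3}\right) = 10 - 3 r + 6 i \sqrt{3}$)
$- \frac{9937}{2813 - O{\left(9,-30 \right)}} = - \frac{9937}{2813 - \left(10 - -90 + 6 i \sqrt{3}\right)} = - \frac{9937}{2813 - \left(10 + 90 + 6 i \sqrt{3}\right)} = - \frac{9937}{2813 - \left(100 + 6 i \sqrt{3}\right)} = - \frac{9937}{2713 - 6 i \sqrt{3}}$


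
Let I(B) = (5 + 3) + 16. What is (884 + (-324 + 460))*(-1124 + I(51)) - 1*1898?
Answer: -1123898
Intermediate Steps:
I(B) = 24 (I(B) = 8 + 16 = 24)
(884 + (-324 + 460))*(-1124 + I(51)) - 1*1898 = (884 + (-324 + 460))*(-1124 + 24) - 1*1898 = (884 + 136)*(-1100) - 1898 = 1020*(-1100) - 1898 = -1122000 - 1898 = -1123898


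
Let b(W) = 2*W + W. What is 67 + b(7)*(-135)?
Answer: -2768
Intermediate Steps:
b(W) = 3*W
67 + b(7)*(-135) = 67 + (3*7)*(-135) = 67 + 21*(-135) = 67 - 2835 = -2768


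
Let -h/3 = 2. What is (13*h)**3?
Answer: -474552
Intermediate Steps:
h = -6 (h = -3*2 = -6)
(13*h)**3 = (13*(-6))**3 = (-78)**3 = -474552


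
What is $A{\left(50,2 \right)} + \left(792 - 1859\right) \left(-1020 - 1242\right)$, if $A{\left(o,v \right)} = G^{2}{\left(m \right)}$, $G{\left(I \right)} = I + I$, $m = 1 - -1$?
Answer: $2413570$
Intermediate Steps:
$m = 2$ ($m = 1 + 1 = 2$)
$G{\left(I \right)} = 2 I$
$A{\left(o,v \right)} = 16$ ($A{\left(o,v \right)} = \left(2 \cdot 2\right)^{2} = 4^{2} = 16$)
$A{\left(50,2 \right)} + \left(792 - 1859\right) \left(-1020 - 1242\right) = 16 + \left(792 - 1859\right) \left(-1020 - 1242\right) = 16 - -2413554 = 16 + 2413554 = 2413570$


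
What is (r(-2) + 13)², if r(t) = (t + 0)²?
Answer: 289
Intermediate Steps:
r(t) = t²
(r(-2) + 13)² = ((-2)² + 13)² = (4 + 13)² = 17² = 289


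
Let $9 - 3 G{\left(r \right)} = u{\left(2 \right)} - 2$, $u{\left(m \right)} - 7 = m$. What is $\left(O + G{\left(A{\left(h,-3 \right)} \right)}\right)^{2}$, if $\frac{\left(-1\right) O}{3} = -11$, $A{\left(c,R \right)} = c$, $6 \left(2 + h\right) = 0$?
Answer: $\frac{10201}{9} \approx 1133.4$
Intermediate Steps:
$h = -2$ ($h = -2 + \frac{1}{6} \cdot 0 = -2 + 0 = -2$)
$u{\left(m \right)} = 7 + m$
$G{\left(r \right)} = \frac{2}{3}$ ($G{\left(r \right)} = 3 - \frac{\left(7 + 2\right) - 2}{3} = 3 - \frac{9 - 2}{3} = 3 - \frac{7}{3} = \frac{2}{3}$)
$O = 33$ ($O = \left(-3\right) \left(-11\right) = 33$)
$\left(O + G{\left(A{\left(h,-3 \right)} \right)}\right)^{2} = \left(33 + \frac{2}{3}\right)^{2} = \left(\frac{101}{3}\right)^{2} = \frac{10201}{9}$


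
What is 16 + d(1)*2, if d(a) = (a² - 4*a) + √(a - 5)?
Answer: 10 + 4*I ≈ 10.0 + 4.0*I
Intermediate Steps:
d(a) = a² + √(-5 + a) - 4*a (d(a) = (a² - 4*a) + √(-5 + a) = a² + √(-5 + a) - 4*a)
16 + d(1)*2 = 16 + (1² + √(-5 + 1) - 4*1)*2 = 16 + (1 + √(-4) - 4)*2 = 16 + (1 + 2*I - 4)*2 = 16 + (-3 + 2*I)*2 = 16 + (-6 + 4*I) = 10 + 4*I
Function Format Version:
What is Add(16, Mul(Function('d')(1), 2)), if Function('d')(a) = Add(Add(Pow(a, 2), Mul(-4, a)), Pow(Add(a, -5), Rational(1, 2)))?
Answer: Add(10, Mul(4, I)) ≈ Add(10.000, Mul(4.0000, I))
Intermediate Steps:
Function('d')(a) = Add(Pow(a, 2), Pow(Add(-5, a), Rational(1, 2)), Mul(-4, a)) (Function('d')(a) = Add(Add(Pow(a, 2), Mul(-4, a)), Pow(Add(-5, a), Rational(1, 2))) = Add(Pow(a, 2), Pow(Add(-5, a), Rational(1, 2)), Mul(-4, a)))
Add(16, Mul(Function('d')(1), 2)) = Add(16, Mul(Add(Pow(1, 2), Pow(Add(-5, 1), Rational(1, 2)), Mul(-4, 1)), 2)) = Add(16, Mul(Add(1, Pow(-4, Rational(1, 2)), -4), 2)) = Add(16, Mul(Add(1, Mul(2, I), -4), 2)) = Add(16, Mul(Add(-3, Mul(2, I)), 2)) = Add(16, Add(-6, Mul(4, I))) = Add(10, Mul(4, I))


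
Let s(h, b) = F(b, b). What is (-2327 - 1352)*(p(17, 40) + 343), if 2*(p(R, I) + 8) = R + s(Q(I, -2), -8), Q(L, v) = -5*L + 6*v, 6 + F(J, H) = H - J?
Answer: -2505399/2 ≈ -1.2527e+6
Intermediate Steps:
F(J, H) = -6 + H - J (F(J, H) = -6 + (H - J) = -6 + H - J)
s(h, b) = -6 (s(h, b) = -6 + b - b = -6)
p(R, I) = -11 + R/2 (p(R, I) = -8 + (R - 6)/2 = -8 + (-6 + R)/2 = -8 + (-3 + R/2) = -11 + R/2)
(-2327 - 1352)*(p(17, 40) + 343) = (-2327 - 1352)*((-11 + (½)*17) + 343) = -3679*((-11 + 17/2) + 343) = -3679*(-5/2 + 343) = -3679*681/2 = -2505399/2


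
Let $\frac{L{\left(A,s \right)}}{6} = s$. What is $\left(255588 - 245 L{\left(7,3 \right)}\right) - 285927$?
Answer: $-34749$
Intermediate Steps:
$L{\left(A,s \right)} = 6 s$
$\left(255588 - 245 L{\left(7,3 \right)}\right) - 285927 = \left(255588 - 245 \cdot 6 \cdot 3\right) - 285927 = \left(255588 - 4410\right) - 285927 = 251178 - 285927 = -34749$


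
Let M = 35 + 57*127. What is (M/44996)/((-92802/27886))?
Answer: -50710691/1043929698 ≈ -0.048577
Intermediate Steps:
M = 7274 (M = 35 + 7239 = 7274)
(M/44996)/((-92802/27886)) = (7274/44996)/((-92802/27886)) = (7274*(1/44996))/((-92802*1/27886)) = 3637/(22498*(-46401/13943)) = (3637/22498)*(-13943/46401) = -50710691/1043929698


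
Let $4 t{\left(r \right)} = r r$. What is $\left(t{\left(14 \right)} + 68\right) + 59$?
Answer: $176$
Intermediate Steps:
$t{\left(r \right)} = \frac{r^{2}}{4}$ ($t{\left(r \right)} = \frac{r r}{4} = \frac{r^{2}}{4}$)
$\left(t{\left(14 \right)} + 68\right) + 59 = \left(\frac{14^{2}}{4} + 68\right) + 59 = \left(\frac{1}{4} \cdot 196 + 68\right) + 59 = \left(49 + 68\right) + 59 = 117 + 59 = 176$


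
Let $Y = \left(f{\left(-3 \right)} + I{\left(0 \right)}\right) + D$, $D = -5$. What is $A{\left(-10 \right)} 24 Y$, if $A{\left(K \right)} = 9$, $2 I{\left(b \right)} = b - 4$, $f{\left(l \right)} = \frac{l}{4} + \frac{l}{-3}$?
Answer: $-1458$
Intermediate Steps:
$f{\left(l \right)} = - \frac{l}{12}$ ($f{\left(l \right)} = l \frac{1}{4} + l \left(- \frac{1}{3}\right) = \frac{l}{4} - \frac{l}{3} = - \frac{l}{12}$)
$I{\left(b \right)} = -2 + \frac{b}{2}$ ($I{\left(b \right)} = \frac{b - 4}{2} = \frac{-4 + b}{2} = -2 + \frac{b}{2}$)
$Y = - \frac{27}{4}$ ($Y = \left(\left(- \frac{1}{12}\right) \left(-3\right) + \left(-2 + \frac{1}{2} \cdot 0\right)\right) - 5 = \left(\frac{1}{4} + \left(-2 + 0\right)\right) - 5 = \left(\frac{1}{4} - 2\right) - 5 = - \frac{7}{4} - 5 = - \frac{27}{4} \approx -6.75$)
$A{\left(-10 \right)} 24 Y = 9 \cdot 24 \left(- \frac{27}{4}\right) = 216 \left(- \frac{27}{4}\right) = -1458$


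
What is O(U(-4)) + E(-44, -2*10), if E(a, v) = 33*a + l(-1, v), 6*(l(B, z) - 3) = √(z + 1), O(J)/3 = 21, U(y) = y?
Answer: -1386 + I*√19/6 ≈ -1386.0 + 0.72648*I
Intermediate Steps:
O(J) = 63 (O(J) = 3*21 = 63)
l(B, z) = 3 + √(1 + z)/6 (l(B, z) = 3 + √(z + 1)/6 = 3 + √(1 + z)/6)
E(a, v) = 3 + 33*a + √(1 + v)/6 (E(a, v) = 33*a + (3 + √(1 + v)/6) = 3 + 33*a + √(1 + v)/6)
O(U(-4)) + E(-44, -2*10) = 63 + (3 + 33*(-44) + √(1 - 2*10)/6) = 63 + (3 - 1452 + √(1 - 20)/6) = 63 + (3 - 1452 + √(-19)/6) = 63 + (3 - 1452 + (I*√19)/6) = 63 + (3 - 1452 + I*√19/6) = 63 + (-1449 + I*√19/6) = -1386 + I*√19/6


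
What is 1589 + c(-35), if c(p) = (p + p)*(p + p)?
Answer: 6489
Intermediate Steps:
c(p) = 4*p² (c(p) = (2*p)*(2*p) = 4*p²)
1589 + c(-35) = 1589 + 4*(-35)² = 1589 + 4*1225 = 1589 + 4900 = 6489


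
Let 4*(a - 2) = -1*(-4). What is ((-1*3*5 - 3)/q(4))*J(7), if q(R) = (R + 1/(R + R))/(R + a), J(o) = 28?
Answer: -9408/11 ≈ -855.27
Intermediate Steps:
a = 3 (a = 2 + (-1*(-4))/4 = 2 + (¼)*4 = 2 + 1 = 3)
q(R) = (R + 1/(2*R))/(3 + R) (q(R) = (R + 1/(R + R))/(R + 3) = (R + 1/(2*R))/(3 + R))
((-1*3*5 - 3)/q(4))*J(7) = ((-1*3*5 - 3)/(((½ + 4²)/(4*(3 + 4)))))*28 = ((-3*5 - 3)/(((¼)*(½ + 16)/7)))*28 = ((-15 - 3)/(((¼)*(⅐)*(33/2))))*28 = -18/33/56*28 = -18*56/33*28 = -336/11*28 = -9408/11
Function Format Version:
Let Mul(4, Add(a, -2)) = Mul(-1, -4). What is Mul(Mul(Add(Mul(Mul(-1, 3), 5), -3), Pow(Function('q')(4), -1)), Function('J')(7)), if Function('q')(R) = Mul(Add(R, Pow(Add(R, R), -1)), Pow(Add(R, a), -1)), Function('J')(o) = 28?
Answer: Rational(-9408, 11) ≈ -855.27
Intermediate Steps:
a = 3 (a = Add(2, Mul(Rational(1, 4), Mul(-1, -4))) = Add(2, Mul(Rational(1, 4), 4)) = Add(2, 1) = 3)
Function('q')(R) = Mul(Pow(Add(3, R), -1), Add(R, Mul(Rational(1, 2), Pow(R, -1)))) (Function('q')(R) = Mul(Add(R, Pow(Add(R, R), -1)), Pow(Add(R, 3), -1)) = Mul(Add(R, Pow(Mul(2, R), -1)), Pow(Add(3, R), -1)) = Mul(Add(R, Mul(Rational(1, 2), Pow(R, -1))), Pow(Add(3, R), -1)) = Mul(Pow(Add(3, R), -1), Add(R, Mul(Rational(1, 2), Pow(R, -1)))))
Mul(Mul(Add(Mul(Mul(-1, 3), 5), -3), Pow(Function('q')(4), -1)), Function('J')(7)) = Mul(Mul(Add(Mul(Mul(-1, 3), 5), -3), Pow(Mul(Pow(4, -1), Pow(Add(3, 4), -1), Add(Rational(1, 2), Pow(4, 2))), -1)), 28) = Mul(Mul(Add(Mul(-3, 5), -3), Pow(Mul(Rational(1, 4), Pow(7, -1), Add(Rational(1, 2), 16)), -1)), 28) = Mul(Mul(Add(-15, -3), Pow(Mul(Rational(1, 4), Rational(1, 7), Rational(33, 2)), -1)), 28) = Mul(Mul(-18, Pow(Rational(33, 56), -1)), 28) = Mul(Mul(-18, Rational(56, 33)), 28) = Mul(Rational(-336, 11), 28) = Rational(-9408, 11)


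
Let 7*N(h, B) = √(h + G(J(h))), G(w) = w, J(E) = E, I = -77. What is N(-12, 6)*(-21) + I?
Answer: -77 - 6*I*√6 ≈ -77.0 - 14.697*I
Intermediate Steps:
N(h, B) = √2*√h/7 (N(h, B) = √(h + h)/7 = √(2*h)/7 = (√2*√h)/7 = √2*√h/7)
N(-12, 6)*(-21) + I = (√2*√(-12)/7)*(-21) - 77 = (√2*(2*I*√3)/7)*(-21) - 77 = (2*I*√6/7)*(-21) - 77 = -6*I*√6 - 77 = -77 - 6*I*√6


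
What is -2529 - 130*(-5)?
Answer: -1879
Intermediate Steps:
-2529 - 130*(-5) = -2529 - 10*(-65) = -2529 + 650 = -1879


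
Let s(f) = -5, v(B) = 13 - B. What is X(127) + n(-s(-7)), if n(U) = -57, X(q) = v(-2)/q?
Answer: -7224/127 ≈ -56.882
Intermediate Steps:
X(q) = 15/q (X(q) = (13 - 1*(-2))/q = (13 + 2)/q = 15/q)
X(127) + n(-s(-7)) = 15/127 - 57 = -7224/127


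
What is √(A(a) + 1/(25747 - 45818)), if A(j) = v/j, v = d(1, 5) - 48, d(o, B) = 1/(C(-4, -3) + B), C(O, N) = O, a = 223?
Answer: 6*I*√117311582930/4475833 ≈ 0.45914*I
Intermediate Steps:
d(o, B) = 1/(-4 + B)
v = -47 (v = 1/(-4 + 5) - 48 = 1/1 - 48 = 1 - 48 = -47)
A(j) = -47/j
√(A(a) + 1/(25747 - 45818)) = √(-47/223 + 1/(25747 - 45818)) = √(-47*1/223 + 1/(-20071)) = √(-47/223 - 1/20071) = √(-943560/4475833) = 6*I*√117311582930/4475833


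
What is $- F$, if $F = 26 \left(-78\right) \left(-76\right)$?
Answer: $-154128$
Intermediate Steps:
$F = 154128$ ($F = \left(-2028\right) \left(-76\right) = 154128$)
$- F = \left(-1\right) 154128 = -154128$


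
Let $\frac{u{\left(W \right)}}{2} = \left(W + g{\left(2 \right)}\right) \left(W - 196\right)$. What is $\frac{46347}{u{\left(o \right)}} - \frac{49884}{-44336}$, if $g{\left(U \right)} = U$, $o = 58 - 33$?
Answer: $- \frac{66425489}{17058276} \approx -3.894$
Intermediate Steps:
$o = 25$
$u{\left(W \right)} = 2 \left(-196 + W\right) \left(2 + W\right)$ ($u{\left(W \right)} = 2 \left(W + 2\right) \left(W - 196\right) = 2 \left(2 + W\right) \left(-196 + W\right) = 2 \left(-196 + W\right) \left(2 + W\right)$)
$\frac{46347}{u{\left(o \right)}} - \frac{49884}{-44336} = \frac{46347}{-784 - 9700 + 2 \cdot 25^{2}} - \frac{49884}{-44336} = \frac{46347}{-784 - 9700 + 2 \cdot 625} - - \frac{12471}{11084} = \frac{46347}{-784 - 9700 + 1250} + \frac{12471}{11084} = \frac{46347}{-9234} + \frac{12471}{11084} = 46347 \left(- \frac{1}{9234}\right) + \frac{12471}{11084} = - \frac{15449}{3078} + \frac{12471}{11084} = - \frac{66425489}{17058276}$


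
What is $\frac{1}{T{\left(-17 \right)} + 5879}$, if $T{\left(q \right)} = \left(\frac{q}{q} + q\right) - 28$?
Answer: $\frac{1}{5835} \approx 0.00017138$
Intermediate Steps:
$T{\left(q \right)} = -27 + q$ ($T{\left(q \right)} = \left(1 + q\right) - 28 = -27 + q$)
$\frac{1}{T{\left(-17 \right)} + 5879} = \frac{1}{\left(-27 - 17\right) + 5879} = \frac{1}{-44 + 5879} = \frac{1}{5835}$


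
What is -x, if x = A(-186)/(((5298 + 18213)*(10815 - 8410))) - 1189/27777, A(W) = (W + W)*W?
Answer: 21769605437/523540479345 ≈ 0.041582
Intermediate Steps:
A(W) = 2*W² (A(W) = (2*W)*W = 2*W²)
x = -21769605437/523540479345 (x = (2*(-186)²)/(((5298 + 18213)*(10815 - 8410))) - 1189/27777 = (2*34596)/((23511*2405)) - 1189*1/27777 = 69192/56543955 - 1189/27777 = 69192*(1/56543955) - 1189/27777 = 23064/18847985 - 1189/27777 = -21769605437/523540479345 ≈ -0.041582)
-x = -1*(-21769605437/523540479345) = 21769605437/523540479345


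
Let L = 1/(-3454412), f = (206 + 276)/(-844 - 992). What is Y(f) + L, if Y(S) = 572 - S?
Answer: 907365217963/1585575108 ≈ 572.26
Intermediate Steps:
f = -241/918 (f = 482/(-1836) = 482*(-1/1836) = -241/918 ≈ -0.26253)
L = -1/3454412 ≈ -2.8948e-7
Y(f) + L = (572 - 1*(-241/918)) - 1/3454412 = (572 + 241/918) - 1/3454412 = 525337/918 - 1/3454412 = 907365217963/1585575108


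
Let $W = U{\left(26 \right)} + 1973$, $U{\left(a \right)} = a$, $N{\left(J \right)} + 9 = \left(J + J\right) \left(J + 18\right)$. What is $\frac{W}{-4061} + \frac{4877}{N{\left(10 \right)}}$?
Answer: $\frac{18704048}{2237611} \approx 8.3589$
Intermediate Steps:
$N{\left(J \right)} = -9 + 2 J \left(18 + J\right)$ ($N{\left(J \right)} = -9 + \left(J + J\right) \left(J + 18\right) = -9 + 2 J \left(18 + J\right)$)
$W = 1999$ ($W = 26 + 1973 = 1999$)
$\frac{W}{-4061} + \frac{4877}{N{\left(10 \right)}} = \frac{1999}{-4061} + \frac{4877}{-9 + 2 \cdot 10^{2} + 36 \cdot 10} = 1999 \left(- \frac{1}{4061}\right) + \frac{4877}{-9 + 2 \cdot 100 + 360} = - \frac{1999}{4061} + \frac{4877}{-9 + 200 + 360} = - \frac{1999}{4061} + \frac{4877}{551} = \frac{18704048}{2237611}$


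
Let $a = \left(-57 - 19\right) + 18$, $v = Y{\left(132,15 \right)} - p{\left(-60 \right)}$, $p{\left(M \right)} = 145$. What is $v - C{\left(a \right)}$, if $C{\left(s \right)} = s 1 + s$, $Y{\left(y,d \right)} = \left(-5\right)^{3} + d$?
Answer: $-139$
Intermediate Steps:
$Y{\left(y,d \right)} = -125 + d$
$v = -255$ ($v = \left(-125 + 15\right) - 145 = -110 - 145 = -255$)
$a = -58$ ($a = -76 + 18 = -58$)
$C{\left(s \right)} = 2 s$ ($C{\left(s \right)} = s + s = 2 s$)
$v - C{\left(a \right)} = -255 - 2 \left(-58\right) = -255 - -116 = -255 + 116 = -139$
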